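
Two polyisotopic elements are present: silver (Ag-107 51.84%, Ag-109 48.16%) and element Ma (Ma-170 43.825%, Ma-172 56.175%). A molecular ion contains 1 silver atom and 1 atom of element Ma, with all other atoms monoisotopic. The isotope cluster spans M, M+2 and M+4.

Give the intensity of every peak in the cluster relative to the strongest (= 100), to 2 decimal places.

45.23 : 100.00 : 53.86

Silver pattern (n=1): 0.5184 : 0.4816
Element Ma pattern (n=1): 0.43825 : 0.56175
Convolve the two distributions (both contribute in 2-u steps):
  M: 0.5184×0.43825 = 0.227189
  M+2: 0.5184×0.56175 + 0.4816×0.43825 = 0.502272
  M+4: 0.4816×0.56175 = 0.270539
Scale to base peak (0.502272) = 100: 45.23 : 100.00 : 53.86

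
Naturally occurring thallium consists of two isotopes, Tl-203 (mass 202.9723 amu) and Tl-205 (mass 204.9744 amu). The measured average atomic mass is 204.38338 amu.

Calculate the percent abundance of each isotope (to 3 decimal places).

Tl-203: 29.520%, Tl-205: 70.480%

Writing the weighted mean with unknown fraction x of Tl-203:
202.9723·x + 204.9744·(1 − x) = 204.38338
(202.9723 − 204.9744)·x = 204.38338 − 204.9744
x = -0.59102 / -2.0021 = 0.29520 → 29.520% Tl-203, 70.480% Tl-205.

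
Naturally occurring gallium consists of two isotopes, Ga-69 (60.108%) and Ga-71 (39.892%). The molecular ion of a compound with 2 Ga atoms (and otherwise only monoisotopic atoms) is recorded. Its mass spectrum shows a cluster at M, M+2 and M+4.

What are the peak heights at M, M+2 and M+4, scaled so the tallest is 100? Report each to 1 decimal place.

75.3 : 100.0 : 33.2

Each Ga atom is independently Ga-69 (p = 0.60108) or Ga-71 (q = 0.39892); the cluster is the binomial expansion (p + q)^2.
P(M) = 0.60108^2 = 0.361297
P(M+2) = 2 × 0.60108^1 × 0.39892^1 = 0.479566
P(M+4) = 0.39892^2 = 0.159137
The M+2 peak is largest (0.479566); scaling to 100 gives 75.3 : 100.0 : 33.2.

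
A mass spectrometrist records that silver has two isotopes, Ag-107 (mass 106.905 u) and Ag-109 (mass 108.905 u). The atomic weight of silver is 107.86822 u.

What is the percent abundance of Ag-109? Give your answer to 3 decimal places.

With x = fraction of Ag-107 (so Ag-109 is 1 − x):
106.905·x + 108.905·(1 − x) = 107.86822
(106.905 − 108.905)·x = 107.86822 − 108.905
x = -1.03678 / -2.000 = 0.51839 → 51.839% Ag-107, 48.161% Ag-109.

48.161%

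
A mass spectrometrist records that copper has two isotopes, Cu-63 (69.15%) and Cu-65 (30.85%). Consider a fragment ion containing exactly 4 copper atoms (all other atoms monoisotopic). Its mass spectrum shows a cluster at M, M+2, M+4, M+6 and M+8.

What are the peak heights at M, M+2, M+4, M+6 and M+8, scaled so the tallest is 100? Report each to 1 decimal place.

56.0 : 100.0 : 66.9 : 19.9 : 2.2

Each Cu atom is independently Cu-63 (p = 0.6915) or Cu-65 (q = 0.3085); the cluster is the binomial expansion (p + q)^4.
P(M) = 0.6915^4 = 0.228649
P(M+2) = 4 × 0.6915^3 × 0.3085^1 = 0.408030
P(M+4) = 6 × 0.6915^2 × 0.3085^2 = 0.273052
P(M+6) = 4 × 0.6915^1 × 0.3085^3 = 0.081212
P(M+8) = 0.3085^4 = 0.009058
The M+2 peak is largest (0.408030); scaling to 100 gives 56.0 : 100.0 : 66.9 : 19.9 : 2.2.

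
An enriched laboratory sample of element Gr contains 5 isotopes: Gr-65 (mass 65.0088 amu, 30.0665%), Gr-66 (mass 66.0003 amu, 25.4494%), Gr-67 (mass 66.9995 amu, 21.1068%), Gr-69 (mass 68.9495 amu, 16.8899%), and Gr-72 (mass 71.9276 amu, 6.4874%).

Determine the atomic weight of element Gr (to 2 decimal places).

Average mass = Σ (abundance × isotope mass) = 0.300665 × 65.0088 + 0.254494 × 66.0003 + 0.211068 × 66.9995 + 0.168899 × 68.9495 + 0.064874 × 71.9276
= 19.54587 + 16.79668 + 14.14145 + 11.64550 + 4.66623 = 66.79573 amu

66.80 amu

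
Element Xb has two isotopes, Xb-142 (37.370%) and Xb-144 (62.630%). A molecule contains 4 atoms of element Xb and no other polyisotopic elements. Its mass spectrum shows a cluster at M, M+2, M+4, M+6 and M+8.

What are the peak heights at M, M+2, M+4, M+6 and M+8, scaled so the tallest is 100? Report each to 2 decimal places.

Expanding (0.37370 + 0.62630)^4:
P(M) = 0.37370^4 = 0.019503
P(M+2) = 4 × 0.37370^3 × 0.62630^1 = 0.130741
P(M+4) = 6 × 0.37370^2 × 0.62630^2 = 0.328672
P(M+6) = 4 × 0.37370^1 × 0.62630^3 = 0.367223
P(M+8) = 0.62630^4 = 0.153861
The M+6 peak is largest (0.367223); scaling to 100 gives 5.31 : 35.60 : 89.50 : 100.00 : 41.90.

5.31 : 35.60 : 89.50 : 100.00 : 41.90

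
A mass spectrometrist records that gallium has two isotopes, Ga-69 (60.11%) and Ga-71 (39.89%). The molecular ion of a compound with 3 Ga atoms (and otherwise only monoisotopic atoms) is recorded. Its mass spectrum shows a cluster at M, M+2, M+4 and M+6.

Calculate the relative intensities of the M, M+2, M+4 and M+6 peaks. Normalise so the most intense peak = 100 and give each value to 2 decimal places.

50.23 : 100.00 : 66.36 : 14.68

The 3 Ga atoms are independent, so intensities follow the terms of (0.6011 + 0.3989)^3.
P(M) = 0.6011^3 = 0.217190
P(M+2) = 3 × 0.6011^2 × 0.3989^1 = 0.432393
P(M+4) = 3 × 0.6011^1 × 0.3989^2 = 0.286943
P(M+6) = 0.3989^3 = 0.063473
The M+2 peak is largest (0.432393); scaling to 100 gives 50.23 : 100.00 : 66.36 : 14.68.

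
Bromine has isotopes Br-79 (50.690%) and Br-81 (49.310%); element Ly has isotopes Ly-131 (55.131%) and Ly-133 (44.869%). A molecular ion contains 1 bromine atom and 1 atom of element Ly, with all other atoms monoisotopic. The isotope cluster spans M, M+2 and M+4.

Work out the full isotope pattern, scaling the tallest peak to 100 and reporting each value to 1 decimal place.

56.0 : 100.0 : 44.3

Bromine pattern (n=1): 0.5069 : 0.4931
Element Ly pattern (n=1): 0.55131 : 0.44869
Convolve the two distributions (both contribute in 2-u steps):
  M: 0.5069×0.55131 = 0.279459
  M+2: 0.5069×0.44869 + 0.4931×0.55131 = 0.499292
  M+4: 0.4931×0.44869 = 0.221249
Scale to base peak (0.499292) = 100: 56.0 : 100.0 : 44.3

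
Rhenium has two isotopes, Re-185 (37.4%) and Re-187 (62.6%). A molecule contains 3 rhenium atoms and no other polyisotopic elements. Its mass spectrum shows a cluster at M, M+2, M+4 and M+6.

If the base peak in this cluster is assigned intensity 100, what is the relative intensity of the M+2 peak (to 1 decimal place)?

Term probabilities: M 0.0523, M+2 0.2627, M+4 0.4397, M+6 0.2453. Base peak = M+4.
P(M+4) = C(3,2) × 0.374^1 × 0.626^2 = 3 × 0.3740 × 0.391876 = 0.439685 (base)
P(M+2) = C(3,1) × 0.374^2 × 0.626^1 = 3 × 0.139876 × 0.6260 = 0.262687
Relative intensity = 0.262687 / 0.439685 × 100 = 59.7

59.7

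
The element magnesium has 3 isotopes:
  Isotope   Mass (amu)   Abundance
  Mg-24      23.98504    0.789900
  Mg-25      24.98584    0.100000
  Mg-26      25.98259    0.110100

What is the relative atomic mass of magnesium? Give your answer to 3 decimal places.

The abundance-weighted mean is 0.789900 × 23.98504 + 0.100000 × 24.98584 + 0.110100 × 25.98259
= 18.945783 + 2.498584 + 2.860683 = 24.305050 amu

24.305 amu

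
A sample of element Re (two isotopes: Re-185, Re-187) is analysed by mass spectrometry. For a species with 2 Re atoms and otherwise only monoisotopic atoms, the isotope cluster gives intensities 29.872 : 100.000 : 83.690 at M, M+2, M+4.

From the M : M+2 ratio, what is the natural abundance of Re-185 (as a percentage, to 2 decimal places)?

37.40%

Let p = fractional abundance of Re-185. I(M+2)/I(M) = [C(2,1)·p^1·(1−p)] / p^2 = 2·(1−p)/p = 100.000/29.872 = 3.3476
(1−p)/p = 3.3476/2 = 1.6738  ⇒  p = 1/(1 + 1.6738) = 0.3740
Re-185: 37.40%, Re-187: 62.60%.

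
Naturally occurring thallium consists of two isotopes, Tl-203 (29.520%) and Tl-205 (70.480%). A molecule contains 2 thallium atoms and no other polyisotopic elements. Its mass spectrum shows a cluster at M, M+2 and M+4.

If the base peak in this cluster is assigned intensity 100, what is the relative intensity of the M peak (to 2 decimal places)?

17.54

Term probabilities: M 0.0871, M+2 0.4161, M+4 0.4967. Base peak = M+4.
P(M+4) = C(2,2) × 0.29520^0 × 0.70480^2 = 1 × 1.0000 × 0.49674304 = 0.496743 (base)
P(M) = C(2,0) × 0.29520^2 × 0.70480^0 = 1 × 0.08714304 × 1.0000 = 0.087143
Relative intensity = 0.087143 / 0.496743 × 100 = 17.54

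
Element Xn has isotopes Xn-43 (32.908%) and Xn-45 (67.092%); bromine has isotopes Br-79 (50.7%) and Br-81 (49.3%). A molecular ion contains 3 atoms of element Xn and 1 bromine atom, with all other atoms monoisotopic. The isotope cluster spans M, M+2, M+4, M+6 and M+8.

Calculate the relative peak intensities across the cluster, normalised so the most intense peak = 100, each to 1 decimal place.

Element Xn pattern (n=3): 0.03563727 : 0.21796912 : 0.44438994 : 0.30200367
Bromine pattern (n=1): 0.5070 : 0.4930
Convolve the two distributions (both contribute in 2-u steps):
  M: 0.03563727×0.5070 = 0.018068
  M+2: 0.03563727×0.4930 + 0.21796912×0.5070 = 0.128080
  M+4: 0.21796912×0.4930 + 0.44438994×0.5070 = 0.332764
  M+6: 0.44438994×0.4930 + 0.30200367×0.5070 = 0.372200
  M+8: 0.30200367×0.4930 = 0.148888
Scale to base peak (0.372200) = 100: 4.9 : 34.4 : 89.4 : 100.0 : 40.0

4.9 : 34.4 : 89.4 : 100.0 : 40.0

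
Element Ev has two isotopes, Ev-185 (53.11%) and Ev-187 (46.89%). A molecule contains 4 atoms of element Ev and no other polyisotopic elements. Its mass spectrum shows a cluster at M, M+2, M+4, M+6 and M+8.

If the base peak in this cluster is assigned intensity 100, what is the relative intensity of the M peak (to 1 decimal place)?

21.4

(0.5311 + 0.4689)^4 gives M 0.0796, M+2 0.2810, M+4 0.3721, M+6 0.2190, M+8 0.0483; the largest is M+4.
P(M+4) = C(4,2) × 0.5311^2 × 0.4689^2 = 6 × 0.28206721 × 0.21986721 = 0.372104 (base)
P(M) = C(4,0) × 0.5311^4 × 0.4689^0 = 1 × 0.07956191 × 1.0000 = 0.079562
Relative intensity = 0.079562 / 0.372104 × 100 = 21.4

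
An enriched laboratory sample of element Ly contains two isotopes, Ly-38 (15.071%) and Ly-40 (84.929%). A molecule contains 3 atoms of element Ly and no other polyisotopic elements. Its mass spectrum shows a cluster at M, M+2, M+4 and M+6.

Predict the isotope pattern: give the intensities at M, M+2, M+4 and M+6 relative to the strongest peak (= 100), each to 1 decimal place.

0.6 : 9.4 : 53.2 : 100.0

The 3 Ly atoms are independent, so intensities follow the terms of (0.15071 + 0.84929)^3.
P(M) = 0.15071^3 = 0.003423
P(M+2) = 3 × 0.15071^2 × 0.84929^1 = 0.057871
P(M+4) = 3 × 0.15071^1 × 0.84929^2 = 0.326118
P(M+6) = 0.84929^3 = 0.612587
The M+6 peak is largest (0.612587); scaling to 100 gives 0.6 : 9.4 : 53.2 : 100.0.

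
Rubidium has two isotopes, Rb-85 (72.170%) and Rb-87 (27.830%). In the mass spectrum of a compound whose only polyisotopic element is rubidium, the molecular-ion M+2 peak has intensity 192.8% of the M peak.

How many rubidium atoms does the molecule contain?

5

With n Rb atoms, P(M+2)/P(M) = C(n,1)·p^(n−1)q / p^n = n·q/p = n · 0.27830/0.72170.
n = 1.928 × 0.72170/0.27830 = 5.00 ≈ 5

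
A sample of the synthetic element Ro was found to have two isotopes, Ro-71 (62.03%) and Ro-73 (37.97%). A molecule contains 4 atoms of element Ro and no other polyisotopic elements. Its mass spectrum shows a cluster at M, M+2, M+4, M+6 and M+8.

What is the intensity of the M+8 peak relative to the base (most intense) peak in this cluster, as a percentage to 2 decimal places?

Binomial terms of (0.6203 + 0.3797)^4: M 0.1480, M+2 0.3625, M+4 0.3328, M+6 0.1358, M+8 0.0208 → M+2 is the base peak.
P(M+2) = C(4,1) × 0.6203^3 × 0.3797^1 = 4 × 0.23867413 × 0.3797 = 0.362498 (base)
P(M+8) = C(4,4) × 0.6203^0 × 0.3797^4 = 1 × 1.0000 × 0.02078559 = 0.020786
Relative intensity = 0.020786 / 0.362498 × 100 = 5.73

5.73%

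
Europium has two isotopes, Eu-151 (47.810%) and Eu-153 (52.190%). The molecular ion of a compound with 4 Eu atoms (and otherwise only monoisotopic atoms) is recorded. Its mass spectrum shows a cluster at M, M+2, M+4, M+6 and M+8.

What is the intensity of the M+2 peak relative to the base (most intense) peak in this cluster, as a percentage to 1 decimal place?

61.1%

(0.47810 + 0.52190)^4 gives M 0.0522, M+2 0.2281, M+4 0.3736, M+6 0.2719, M+8 0.0742; the largest is M+4.
P(M+4) = C(4,2) × 0.47810^2 × 0.52190^2 = 6 × 0.22857961 × 0.27237961 = 0.373563 (base)
P(M+2) = C(4,1) × 0.47810^3 × 0.52190^1 = 4 × 0.10928391 × 0.5219 = 0.228141
Relative intensity = 0.228141 / 0.373563 × 100 = 61.1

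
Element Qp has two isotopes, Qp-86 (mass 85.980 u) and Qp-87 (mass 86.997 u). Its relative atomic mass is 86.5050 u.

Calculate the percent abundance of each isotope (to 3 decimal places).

Let x be the fractional abundance of Qp-86; then Qp-87 has abundance 1 − x.
85.980·x + 86.997·(1 − x) = 86.5050
(85.980 − 86.997)·x = 86.5050 − 86.997
x = -0.4920 / -1.017 = 0.48378 → 48.378% Qp-86, 51.622% Qp-87.

Qp-86: 48.378%, Qp-87: 51.622%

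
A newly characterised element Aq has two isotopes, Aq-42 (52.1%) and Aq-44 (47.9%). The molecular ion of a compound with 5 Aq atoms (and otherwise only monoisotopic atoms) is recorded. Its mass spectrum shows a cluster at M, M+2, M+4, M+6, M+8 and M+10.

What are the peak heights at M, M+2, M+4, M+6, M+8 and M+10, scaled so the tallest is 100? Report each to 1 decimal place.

11.8 : 54.4 : 100.0 : 91.9 : 42.3 : 7.8

Each Aq atom is independently Aq-42 (p = 0.521) or Aq-44 (q = 0.479); the cluster is the binomial expansion (p + q)^5.
P(M) = 0.521^5 = 0.038387
P(M+2) = 5 × 0.521^4 × 0.479^1 = 0.176464
P(M+4) = 10 × 0.521^3 × 0.479^2 = 0.324477
P(M+6) = 10 × 0.521^2 × 0.479^3 = 0.298320
P(M+8) = 5 × 0.521^1 × 0.479^4 = 0.137135
P(M+10) = 0.479^5 = 0.025216
The M+4 peak is largest (0.324477); scaling to 100 gives 11.8 : 54.4 : 100.0 : 91.9 : 42.3 : 7.8.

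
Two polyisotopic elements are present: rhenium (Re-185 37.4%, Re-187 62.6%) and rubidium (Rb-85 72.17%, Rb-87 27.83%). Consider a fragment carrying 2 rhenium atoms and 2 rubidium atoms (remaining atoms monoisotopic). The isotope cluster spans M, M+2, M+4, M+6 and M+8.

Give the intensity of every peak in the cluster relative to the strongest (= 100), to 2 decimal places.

18.08 : 74.45 : 100.00 : 48.06 : 7.53

Rhenium pattern (n=2): 0.139876 : 0.468248 : 0.391876
Rubidium pattern (n=2): 0.52085089 : 0.40169822 : 0.07745089
Convolve the two distributions (both contribute in 2-u steps):
  M: 0.139876×0.52085089 = 0.072855
  M+2: 0.139876×0.40169822 + 0.468248×0.52085089 = 0.300075
  M+4: 0.139876×0.07745089 + 0.468248×0.40169822 + 0.391876×0.52085089 = 0.403037
  M+6: 0.468248×0.07745089 + 0.391876×0.40169822 = 0.193682
  M+8: 0.391876×0.07745089 = 0.030351
Scale to base peak (0.403037) = 100: 18.08 : 74.45 : 100.00 : 48.06 : 7.53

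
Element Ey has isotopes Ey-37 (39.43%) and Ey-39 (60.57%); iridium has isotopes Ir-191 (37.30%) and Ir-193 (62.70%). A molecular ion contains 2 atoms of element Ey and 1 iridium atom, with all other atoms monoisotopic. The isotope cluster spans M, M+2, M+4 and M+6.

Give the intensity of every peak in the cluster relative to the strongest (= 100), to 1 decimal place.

13.3 : 63.2 : 100.0 : 52.7

Element Ey pattern (n=2): 0.15547249 : 0.47765502 : 0.36687249
Iridium pattern (n=1): 0.3730 : 0.6270
Convolve the two distributions (both contribute in 2-u steps):
  M: 0.15547249×0.3730 = 0.057991
  M+2: 0.15547249×0.6270 + 0.47765502×0.3730 = 0.275647
  M+4: 0.47765502×0.6270 + 0.36687249×0.3730 = 0.436333
  M+6: 0.36687249×0.6270 = 0.230029
Scale to base peak (0.436333) = 100: 13.3 : 63.2 : 100.0 : 52.7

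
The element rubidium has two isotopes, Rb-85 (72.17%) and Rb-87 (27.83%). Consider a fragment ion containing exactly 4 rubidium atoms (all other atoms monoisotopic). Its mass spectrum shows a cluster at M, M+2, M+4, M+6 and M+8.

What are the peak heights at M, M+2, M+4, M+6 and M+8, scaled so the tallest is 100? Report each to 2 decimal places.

Expanding (0.7217 + 0.2783)^4:
P(M) = 0.7217^4 = 0.271286
P(M+2) = 4 × 0.7217^3 × 0.2783^1 = 0.418450
P(M+4) = 6 × 0.7217^2 × 0.2783^2 = 0.242042
P(M+6) = 4 × 0.7217^1 × 0.2783^3 = 0.062224
P(M+8) = 0.2783^4 = 0.005999
The M+2 peak is largest (0.418450); scaling to 100 gives 64.83 : 100.00 : 57.84 : 14.87 : 1.43.

64.83 : 100.00 : 57.84 : 14.87 : 1.43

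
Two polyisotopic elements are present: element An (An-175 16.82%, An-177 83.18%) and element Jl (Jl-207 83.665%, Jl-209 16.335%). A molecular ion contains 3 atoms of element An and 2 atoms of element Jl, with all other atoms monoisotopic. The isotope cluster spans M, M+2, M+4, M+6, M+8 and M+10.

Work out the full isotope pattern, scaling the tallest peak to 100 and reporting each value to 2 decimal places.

Element An pattern (n=3): 0.00475859 : 0.07059796 : 0.34912832 : 0.57551513
Element Jl pattern (n=2): 0.69998322 : 0.27333355 : 0.02668322
Convolve the two distributions (both contribute in 2-u steps):
  M: 0.00475859×0.69998322 = 0.003331
  M+2: 0.00475859×0.27333355 + 0.07059796×0.69998322 = 0.050718
  M+4: 0.00475859×0.02668322 + 0.07059796×0.27333355 + 0.34912832×0.69998322 = 0.263808
  M+6: 0.07059796×0.02668322 + 0.34912832×0.27333355 + 0.57551513×0.69998322 = 0.500163
  M+8: 0.34912832×0.02668322 + 0.57551513×0.27333355 = 0.166623
  M+10: 0.57551513×0.02668322 = 0.015357
Scale to base peak (0.500163) = 100: 0.67 : 10.14 : 52.74 : 100.00 : 33.31 : 3.07

0.67 : 10.14 : 52.74 : 100.00 : 33.31 : 3.07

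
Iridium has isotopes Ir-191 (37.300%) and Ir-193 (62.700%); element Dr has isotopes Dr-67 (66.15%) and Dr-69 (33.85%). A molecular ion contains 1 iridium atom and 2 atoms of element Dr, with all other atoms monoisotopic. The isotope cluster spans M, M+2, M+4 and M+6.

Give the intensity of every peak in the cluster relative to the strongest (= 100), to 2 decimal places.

Iridium pattern (n=1): 0.3730 : 0.6270
Element Dr pattern (n=2): 0.43758225 : 0.4478355 : 0.11458225
Convolve the two distributions (both contribute in 2-u steps):
  M: 0.3730×0.43758225 = 0.163218
  M+2: 0.3730×0.4478355 + 0.6270×0.43758225 = 0.441407
  M+4: 0.3730×0.11458225 + 0.6270×0.4478355 = 0.323532
  M+6: 0.6270×0.11458225 = 0.071843
Scale to base peak (0.441407) = 100: 36.98 : 100.00 : 73.30 : 16.28

36.98 : 100.00 : 73.30 : 16.28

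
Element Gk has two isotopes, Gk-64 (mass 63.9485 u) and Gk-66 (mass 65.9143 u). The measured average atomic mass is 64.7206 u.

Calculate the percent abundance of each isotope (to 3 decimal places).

Let x be the fractional abundance of Gk-64; then Gk-66 has abundance 1 − x.
63.9485·x + 65.9143·(1 − x) = 64.7206
(63.9485 − 65.9143)·x = 64.7206 − 65.9143
x = -1.1937 / -1.9658 = 0.60723 → 60.723% Gk-64, 39.277% Gk-66.

Gk-64: 60.723%, Gk-66: 39.277%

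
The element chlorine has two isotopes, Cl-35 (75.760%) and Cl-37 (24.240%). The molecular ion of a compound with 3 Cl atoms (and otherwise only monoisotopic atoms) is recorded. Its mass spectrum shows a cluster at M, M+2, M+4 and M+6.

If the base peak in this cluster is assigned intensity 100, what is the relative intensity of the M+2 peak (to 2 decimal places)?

Term probabilities: M 0.4348, M+2 0.4174, M+4 0.1335, M+6 0.0142. Base peak = M.
P(M) = C(3,0) × 0.75760^3 × 0.24240^0 = 1 × 0.4348304 × 1.0000 = 0.434830 (base)
P(M+2) = C(3,1) × 0.75760^2 × 0.24240^1 = 3 × 0.57395776 × 0.2424 = 0.417382
Relative intensity = 0.417382 / 0.434830 × 100 = 95.99

95.99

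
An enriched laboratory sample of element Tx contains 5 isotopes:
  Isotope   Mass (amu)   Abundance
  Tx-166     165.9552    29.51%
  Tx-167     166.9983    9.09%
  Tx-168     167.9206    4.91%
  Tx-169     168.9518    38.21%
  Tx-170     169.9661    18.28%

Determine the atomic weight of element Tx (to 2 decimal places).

The abundance-weighted mean is 0.2951 × 165.9552 + 0.0909 × 166.9983 + 0.0491 × 167.9206 + 0.3821 × 168.9518 + 0.1828 × 169.9661
= 48.97338 + 15.18015 + 8.24490 + 64.55648 + 31.06980 = 168.02471 amu

168.02 amu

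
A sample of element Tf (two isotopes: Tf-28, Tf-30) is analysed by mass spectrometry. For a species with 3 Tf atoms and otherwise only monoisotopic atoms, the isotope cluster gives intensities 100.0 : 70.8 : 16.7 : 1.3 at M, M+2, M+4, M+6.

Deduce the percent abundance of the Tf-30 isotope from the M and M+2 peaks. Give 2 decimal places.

If p is the fraction of Tf that is Tf-28, then I(M+2)/I(M) = [C(3,1)·p^2·(1−p)] / p^3 = 3·(1−p)/p = 70.8/100.0 = 0.7080
(1−p)/p = 0.7080/3 = 0.2360  ⇒  p = 1/(1 + 0.2360) = 0.8091
Tf-28: 80.91%, Tf-30: 19.09%.

19.09%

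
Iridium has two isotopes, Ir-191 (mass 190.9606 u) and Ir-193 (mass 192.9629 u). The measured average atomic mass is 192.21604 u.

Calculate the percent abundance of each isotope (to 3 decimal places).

Ir-191: 37.300%, Ir-193: 62.700%

Let x be the fractional abundance of Ir-191; then Ir-193 has abundance 1 − x.
190.9606·x + 192.9629·(1 − x) = 192.21604
(190.9606 − 192.9629)·x = 192.21604 − 192.9629
x = -0.74686 / -2.0023 = 0.37300 → 37.300% Ir-191, 62.700% Ir-193.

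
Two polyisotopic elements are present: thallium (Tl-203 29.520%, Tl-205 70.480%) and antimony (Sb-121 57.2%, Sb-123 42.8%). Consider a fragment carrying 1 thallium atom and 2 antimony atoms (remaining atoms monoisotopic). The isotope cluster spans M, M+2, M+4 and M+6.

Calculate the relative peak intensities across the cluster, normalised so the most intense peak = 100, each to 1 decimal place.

24.2 : 94.0 : 100.0 : 32.3

Thallium pattern (n=1): 0.2952 : 0.7048
Antimony pattern (n=2): 0.327184 : 0.489632 : 0.183184
Convolve the two distributions (both contribute in 2-u steps):
  M: 0.2952×0.327184 = 0.096585
  M+2: 0.2952×0.489632 + 0.7048×0.327184 = 0.375139
  M+4: 0.2952×0.183184 + 0.7048×0.489632 = 0.399169
  M+6: 0.7048×0.183184 = 0.129108
Scale to base peak (0.399169) = 100: 24.2 : 94.0 : 100.0 : 32.3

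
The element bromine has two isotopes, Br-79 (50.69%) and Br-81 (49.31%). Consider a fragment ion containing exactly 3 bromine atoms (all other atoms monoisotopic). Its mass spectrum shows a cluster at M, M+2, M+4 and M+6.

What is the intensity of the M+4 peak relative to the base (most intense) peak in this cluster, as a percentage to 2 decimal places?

Term probabilities: M 0.1302, M+2 0.3801, M+4 0.3698, M+6 0.1199. Base peak = M+2.
P(M+2) = C(3,1) × 0.5069^2 × 0.4931^1 = 3 × 0.25694761 × 0.4931 = 0.380103 (base)
P(M+4) = C(3,2) × 0.5069^1 × 0.4931^2 = 3 × 0.5069 × 0.24314761 = 0.369755
Relative intensity = 0.369755 / 0.380103 × 100 = 97.28

97.28%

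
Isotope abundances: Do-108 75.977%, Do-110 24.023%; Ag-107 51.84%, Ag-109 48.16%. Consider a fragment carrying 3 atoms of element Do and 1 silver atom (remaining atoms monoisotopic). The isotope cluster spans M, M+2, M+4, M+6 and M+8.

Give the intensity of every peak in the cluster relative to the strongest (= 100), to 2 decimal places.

Element Do pattern (n=3): 0.43857758 : 0.41601863 : 0.13154001 : 0.01386378
Silver pattern (n=1): 0.5184 : 0.4816
Convolve the two distributions (both contribute in 2-u steps):
  M: 0.43857758×0.5184 = 0.227359
  M+2: 0.43857758×0.4816 + 0.41601863×0.5184 = 0.426883
  M+4: 0.41601863×0.4816 + 0.13154001×0.5184 = 0.268545
  M+6: 0.13154001×0.4816 + 0.01386378×0.5184 = 0.070537
  M+8: 0.01386378×0.4816 = 0.006677
Scale to base peak (0.426883) = 100: 53.26 : 100.00 : 62.91 : 16.52 : 1.56

53.26 : 100.00 : 62.91 : 16.52 : 1.56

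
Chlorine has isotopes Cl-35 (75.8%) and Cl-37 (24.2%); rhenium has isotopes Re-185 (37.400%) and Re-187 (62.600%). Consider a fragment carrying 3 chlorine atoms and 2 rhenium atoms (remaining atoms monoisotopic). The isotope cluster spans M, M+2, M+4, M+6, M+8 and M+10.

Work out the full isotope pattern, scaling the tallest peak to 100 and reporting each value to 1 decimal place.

15.8 : 68.2 : 100.0 : 59.2 : 15.3 : 1.4

Chlorine pattern (n=3): 0.43551951 : 0.41713346 : 0.13317454 : 0.01417249
Rhenium pattern (n=2): 0.139876 : 0.468248 : 0.391876
Convolve the two distributions (both contribute in 2-u steps):
  M: 0.43551951×0.139876 = 0.060919
  M+2: 0.43551951×0.468248 + 0.41713346×0.139876 = 0.262278
  M+4: 0.43551951×0.391876 + 0.41713346×0.468248 + 0.13317454×0.139876 = 0.384619
  M+6: 0.41713346×0.391876 + 0.13317454×0.468248 + 0.01417249×0.139876 = 0.227806
  M+8: 0.13317454×0.391876 + 0.01417249×0.468248 = 0.058824
  M+10: 0.01417249×0.391876 = 0.005554
Scale to base peak (0.384619) = 100: 15.8 : 68.2 : 100.0 : 59.2 : 15.3 : 1.4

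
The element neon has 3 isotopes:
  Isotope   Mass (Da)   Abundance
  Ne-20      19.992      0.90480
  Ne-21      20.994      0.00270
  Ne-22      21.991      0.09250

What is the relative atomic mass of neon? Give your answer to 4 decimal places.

20.1796 Da

The abundance-weighted mean is 0.90480 × 19.992 + 0.00270 × 20.994 + 0.09250 × 21.991
= 18.08876 + 0.05668 + 2.03417 = 20.17961 Da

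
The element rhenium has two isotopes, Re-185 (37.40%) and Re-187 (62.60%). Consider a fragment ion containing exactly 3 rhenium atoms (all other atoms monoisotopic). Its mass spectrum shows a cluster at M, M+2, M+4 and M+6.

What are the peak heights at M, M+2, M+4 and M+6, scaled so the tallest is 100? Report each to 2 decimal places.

Each Re atom is independently Re-185 (p = 0.3740) or Re-187 (q = 0.6260); the cluster is the binomial expansion (p + q)^3.
P(M) = 0.3740^3 = 0.052314
P(M+2) = 3 × 0.3740^2 × 0.6260^1 = 0.262687
P(M+4) = 3 × 0.3740^1 × 0.6260^2 = 0.439685
P(M+6) = 0.6260^3 = 0.245314
The M+4 peak is largest (0.439685); scaling to 100 gives 11.90 : 59.74 : 100.00 : 55.79.

11.90 : 59.74 : 100.00 : 55.79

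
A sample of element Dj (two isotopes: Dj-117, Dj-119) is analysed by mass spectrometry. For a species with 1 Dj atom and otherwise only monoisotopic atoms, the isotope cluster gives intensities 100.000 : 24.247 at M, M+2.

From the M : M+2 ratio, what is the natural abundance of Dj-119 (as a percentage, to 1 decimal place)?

If p is the fraction of Dj that is Dj-117, then I(M+2)/I(M) = [C(1,1)·p^0·(1−p)] / p^1 = 1·(1−p)/p = 24.247/100.000 = 0.2425
(1−p)/p = 0.2425/1 = 0.2425  ⇒  p = 1/(1 + 0.2425) = 0.8048
Dj-117: 80.5%, Dj-119: 19.5%.

19.5%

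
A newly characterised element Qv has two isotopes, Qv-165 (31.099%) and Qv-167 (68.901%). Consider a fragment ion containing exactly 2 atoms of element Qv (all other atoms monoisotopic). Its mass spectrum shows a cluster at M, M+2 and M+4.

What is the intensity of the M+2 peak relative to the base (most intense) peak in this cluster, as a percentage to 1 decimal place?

90.3%

Binomial terms of (0.31099 + 0.68901)^2: M 0.0967, M+2 0.4286, M+4 0.4747 → M+4 is the base peak.
P(M+4) = C(2,2) × 0.31099^0 × 0.68901^2 = 1 × 1.0000 × 0.47473478 = 0.474735 (base)
P(M+2) = C(2,1) × 0.31099^1 × 0.68901^1 = 2 × 0.31099 × 0.68901 = 0.428550
Relative intensity = 0.428550 / 0.474735 × 100 = 90.3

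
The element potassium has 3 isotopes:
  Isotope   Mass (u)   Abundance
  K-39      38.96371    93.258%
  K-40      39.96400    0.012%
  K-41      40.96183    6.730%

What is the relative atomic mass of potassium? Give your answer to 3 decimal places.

39.098 u

Ar = Σ fᵢ·mᵢ = 0.93258 × 38.96371 + 0.00012 × 39.96400 + 0.06730 × 40.96183
= 36.336777 + 0.004796 + 2.756731 = 39.098304 u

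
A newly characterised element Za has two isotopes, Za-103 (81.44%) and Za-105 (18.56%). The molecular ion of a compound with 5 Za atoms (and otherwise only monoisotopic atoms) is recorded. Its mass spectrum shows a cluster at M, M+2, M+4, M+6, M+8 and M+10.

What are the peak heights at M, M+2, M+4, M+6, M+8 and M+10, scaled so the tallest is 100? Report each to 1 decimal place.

87.8 : 100.0 : 45.6 : 10.4 : 1.2 : 0.1

The 5 Za atoms are independent, so intensities follow the terms of (0.8144 + 0.1856)^5.
P(M) = 0.8144^5 = 0.358252
P(M+2) = 5 × 0.8144^4 × 0.1856^1 = 0.408224
P(M+4) = 10 × 0.8144^3 × 0.1856^2 = 0.186067
P(M+6) = 10 × 0.8144^2 × 0.1856^3 = 0.042404
P(M+8) = 5 × 0.8144^1 × 0.1856^4 = 0.004832
P(M+10) = 0.1856^5 = 0.000220
The M+2 peak is largest (0.408224); scaling to 100 gives 87.8 : 100.0 : 45.6 : 10.4 : 1.2 : 0.1.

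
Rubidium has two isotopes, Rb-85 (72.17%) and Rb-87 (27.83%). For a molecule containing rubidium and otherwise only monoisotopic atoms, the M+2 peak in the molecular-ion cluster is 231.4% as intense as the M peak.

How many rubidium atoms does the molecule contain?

With n Rb atoms, P(M+2)/P(M) = C(n,1)·p^(n−1)q / p^n = n·q/p = n · 0.2783/0.7217.
n = 2.314 × 0.7217/0.2783 = 6.00 ≈ 6

6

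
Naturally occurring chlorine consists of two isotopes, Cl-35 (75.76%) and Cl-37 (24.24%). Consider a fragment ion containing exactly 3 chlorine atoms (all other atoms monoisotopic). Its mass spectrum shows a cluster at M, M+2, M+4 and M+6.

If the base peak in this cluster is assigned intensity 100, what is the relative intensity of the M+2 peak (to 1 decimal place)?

96.0

Binomial terms of (0.7576 + 0.2424)^3: M 0.4348, M+2 0.4174, M+4 0.1335, M+6 0.0142 → M is the base peak.
P(M) = C(3,0) × 0.7576^3 × 0.2424^0 = 1 × 0.4348304 × 1.0000 = 0.434830 (base)
P(M+2) = C(3,1) × 0.7576^2 × 0.2424^1 = 3 × 0.57395776 × 0.2424 = 0.417382
Relative intensity = 0.417382 / 0.434830 × 100 = 96.0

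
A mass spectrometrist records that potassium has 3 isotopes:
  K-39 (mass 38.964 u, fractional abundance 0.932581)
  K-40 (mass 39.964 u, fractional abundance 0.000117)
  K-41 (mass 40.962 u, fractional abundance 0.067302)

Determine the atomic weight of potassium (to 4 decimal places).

39.0986 u

The abundance-weighted mean is 0.932581 × 38.964 + 0.000117 × 39.964 + 0.067302 × 40.962
= 36.33709 + 0.00468 + 2.75682 = 39.09859 u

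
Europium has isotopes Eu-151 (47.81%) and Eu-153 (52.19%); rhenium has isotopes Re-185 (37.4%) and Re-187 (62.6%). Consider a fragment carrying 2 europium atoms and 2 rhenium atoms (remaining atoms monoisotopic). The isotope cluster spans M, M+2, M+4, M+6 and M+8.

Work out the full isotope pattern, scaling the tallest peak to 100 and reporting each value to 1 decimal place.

8.8 : 48.9 : 100.0 : 89.4 : 29.5

Europium pattern (n=2): 0.22857961 : 0.49904078 : 0.27237961
Rhenium pattern (n=2): 0.139876 : 0.468248 : 0.391876
Convolve the two distributions (both contribute in 2-u steps):
  M: 0.22857961×0.139876 = 0.031973
  M+2: 0.22857961×0.468248 + 0.49904078×0.139876 = 0.176836
  M+4: 0.22857961×0.391876 + 0.49904078×0.468248 + 0.27237961×0.139876 = 0.361349
  M+6: 0.49904078×0.391876 + 0.27237961×0.468248 = 0.323103
  M+8: 0.27237961×0.391876 = 0.106739
Scale to base peak (0.361349) = 100: 8.8 : 48.9 : 100.0 : 89.4 : 29.5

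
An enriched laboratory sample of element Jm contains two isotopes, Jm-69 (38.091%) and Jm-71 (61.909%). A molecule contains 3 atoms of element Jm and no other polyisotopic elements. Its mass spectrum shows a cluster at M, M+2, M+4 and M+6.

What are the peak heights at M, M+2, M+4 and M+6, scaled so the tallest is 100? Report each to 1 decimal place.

12.6 : 61.5 : 100.0 : 54.2

The 3 Jm atoms are independent, so intensities follow the terms of (0.38091 + 0.61909)^3.
P(M) = 0.38091^3 = 0.055267
P(M+2) = 3 × 0.38091^2 × 0.61909^1 = 0.269476
P(M+4) = 3 × 0.38091^1 × 0.61909^2 = 0.437977
P(M+6) = 0.61909^3 = 0.237280
The M+4 peak is largest (0.437977); scaling to 100 gives 12.6 : 61.5 : 100.0 : 54.2.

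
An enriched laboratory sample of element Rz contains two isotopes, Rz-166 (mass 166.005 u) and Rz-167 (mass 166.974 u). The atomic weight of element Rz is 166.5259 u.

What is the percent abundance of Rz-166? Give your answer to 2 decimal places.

With x = fraction of Rz-166 (so Rz-167 is 1 − x):
166.005·x + 166.974·(1 − x) = 166.5259
(166.005 − 166.974)·x = 166.5259 − 166.974
x = -0.4481 / -0.969 = 0.46244 → 46.24% Rz-166, 53.76% Rz-167.

46.24%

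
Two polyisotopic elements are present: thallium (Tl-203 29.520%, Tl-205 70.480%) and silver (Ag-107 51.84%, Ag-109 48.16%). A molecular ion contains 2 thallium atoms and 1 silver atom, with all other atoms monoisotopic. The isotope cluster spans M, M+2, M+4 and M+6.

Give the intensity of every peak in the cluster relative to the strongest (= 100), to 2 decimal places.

Thallium pattern (n=2): 0.08714304 : 0.41611392 : 0.49674304
Silver pattern (n=1): 0.5184 : 0.4816
Convolve the two distributions (both contribute in 2-u steps):
  M: 0.08714304×0.5184 = 0.045175
  M+2: 0.08714304×0.4816 + 0.41611392×0.5184 = 0.257682
  M+4: 0.41611392×0.4816 + 0.49674304×0.5184 = 0.457912
  M+6: 0.49674304×0.4816 = 0.239231
Scale to base peak (0.457912) = 100: 9.87 : 56.27 : 100.00 : 52.24

9.87 : 56.27 : 100.00 : 52.24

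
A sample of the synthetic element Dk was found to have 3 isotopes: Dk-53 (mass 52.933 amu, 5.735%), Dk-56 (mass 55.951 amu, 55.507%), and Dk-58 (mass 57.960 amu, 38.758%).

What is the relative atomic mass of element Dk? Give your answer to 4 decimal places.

The abundance-weighted mean is 0.05735 × 52.933 + 0.55507 × 55.951 + 0.38758 × 57.960
= 3.03571 + 31.05672 + 22.46414 = 56.55657 amu

56.5566 amu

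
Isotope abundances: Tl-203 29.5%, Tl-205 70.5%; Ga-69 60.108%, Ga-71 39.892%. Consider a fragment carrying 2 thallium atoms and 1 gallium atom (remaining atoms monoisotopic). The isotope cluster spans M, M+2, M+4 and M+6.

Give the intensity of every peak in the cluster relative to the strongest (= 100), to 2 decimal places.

11.26 : 61.28 : 100.00 : 42.67

Thallium pattern (n=2): 0.087025 : 0.41595 : 0.497025
Gallium pattern (n=1): 0.60108 : 0.39892
Convolve the two distributions (both contribute in 2-u steps):
  M: 0.087025×0.60108 = 0.052309
  M+2: 0.087025×0.39892 + 0.41595×0.60108 = 0.284735
  M+4: 0.41595×0.39892 + 0.497025×0.60108 = 0.464683
  M+6: 0.497025×0.39892 = 0.198273
Scale to base peak (0.464683) = 100: 11.26 : 61.28 : 100.00 : 42.67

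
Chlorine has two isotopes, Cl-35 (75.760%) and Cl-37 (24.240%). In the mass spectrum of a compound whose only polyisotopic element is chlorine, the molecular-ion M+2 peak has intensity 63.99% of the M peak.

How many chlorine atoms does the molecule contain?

The M+2/M ratio from n Cl atoms is n · q/p = n · 0.24240/0.75760.
n = 0.6399 × 0.75760/0.24240 = 2.00 ≈ 2

2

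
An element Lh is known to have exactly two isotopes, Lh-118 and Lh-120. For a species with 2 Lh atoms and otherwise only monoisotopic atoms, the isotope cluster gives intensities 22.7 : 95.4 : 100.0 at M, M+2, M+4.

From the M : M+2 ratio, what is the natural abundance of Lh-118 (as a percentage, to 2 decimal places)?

32.24%

Write p for the Lh-118 fraction. I(M+2)/I(M) = [C(2,1)·p^1·(1−p)] / p^2 = 2·(1−p)/p = 95.4/22.7 = 4.2026
(1−p)/p = 4.2026/2 = 2.1013  ⇒  p = 1/(1 + 2.1013) = 0.3224
Lh-118: 32.24%, Lh-120: 67.76%.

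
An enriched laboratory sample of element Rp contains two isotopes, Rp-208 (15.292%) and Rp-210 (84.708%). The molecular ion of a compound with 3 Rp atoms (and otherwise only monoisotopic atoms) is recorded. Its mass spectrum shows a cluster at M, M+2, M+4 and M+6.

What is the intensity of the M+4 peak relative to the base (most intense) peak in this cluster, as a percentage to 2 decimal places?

Term probabilities: M 0.0036, M+2 0.0594, M+4 0.3292, M+6 0.6078. Base peak = M+6.
P(M+6) = C(3,3) × 0.15292^0 × 0.84708^3 = 1 × 1.0000 × 0.60781762 = 0.607818 (base)
P(M+4) = C(3,2) × 0.15292^1 × 0.84708^2 = 3 × 0.15292 × 0.71754453 = 0.329181
Relative intensity = 0.329181 / 0.607818 × 100 = 54.16

54.16%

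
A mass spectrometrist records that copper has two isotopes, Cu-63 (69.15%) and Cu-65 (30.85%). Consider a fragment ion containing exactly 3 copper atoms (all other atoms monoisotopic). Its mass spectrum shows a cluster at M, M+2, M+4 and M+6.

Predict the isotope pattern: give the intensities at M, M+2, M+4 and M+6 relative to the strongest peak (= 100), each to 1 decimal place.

Expanding (0.6915 + 0.3085)^3:
P(M) = 0.6915^3 = 0.330656
P(M+2) = 3 × 0.6915^2 × 0.3085^1 = 0.442548
P(M+4) = 3 × 0.6915^1 × 0.3085^2 = 0.197435
P(M+6) = 0.3085^3 = 0.029361
The M+2 peak is largest (0.442548); scaling to 100 gives 74.7 : 100.0 : 44.6 : 6.6.

74.7 : 100.0 : 44.6 : 6.6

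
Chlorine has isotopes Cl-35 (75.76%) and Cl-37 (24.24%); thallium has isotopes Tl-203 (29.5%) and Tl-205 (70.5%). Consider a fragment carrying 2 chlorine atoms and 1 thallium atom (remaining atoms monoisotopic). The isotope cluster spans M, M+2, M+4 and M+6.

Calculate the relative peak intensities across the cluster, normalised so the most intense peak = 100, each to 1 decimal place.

33.0 : 100.0 : 53.9 : 8.1

Chlorine pattern (n=2): 0.57395776 : 0.36728448 : 0.05875776
Thallium pattern (n=1): 0.2950 : 0.7050
Convolve the two distributions (both contribute in 2-u steps):
  M: 0.57395776×0.2950 = 0.169318
  M+2: 0.57395776×0.7050 + 0.36728448×0.2950 = 0.512989
  M+4: 0.36728448×0.7050 + 0.05875776×0.2950 = 0.276269
  M+6: 0.05875776×0.7050 = 0.041424
Scale to base peak (0.512989) = 100: 33.0 : 100.0 : 53.9 : 8.1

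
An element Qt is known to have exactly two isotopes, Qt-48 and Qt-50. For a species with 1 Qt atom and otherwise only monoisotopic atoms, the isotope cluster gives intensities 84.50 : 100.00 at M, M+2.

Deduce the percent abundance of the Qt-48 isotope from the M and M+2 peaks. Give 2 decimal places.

45.80%

Write p for the Qt-48 fraction. I(M+2)/I(M) = [C(1,1)·p^0·(1−p)] / p^1 = 1·(1−p)/p = 100.00/84.50 = 1.1834
(1−p)/p = 1.1834/1 = 1.1834  ⇒  p = 1/(1 + 1.1834) = 0.4580
Qt-48: 45.80%, Qt-50: 54.20%.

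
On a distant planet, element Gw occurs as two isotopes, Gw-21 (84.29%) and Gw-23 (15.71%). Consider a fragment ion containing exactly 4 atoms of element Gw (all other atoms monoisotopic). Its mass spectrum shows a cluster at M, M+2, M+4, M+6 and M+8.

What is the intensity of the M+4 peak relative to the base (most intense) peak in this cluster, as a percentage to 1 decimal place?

20.8%

(0.8429 + 0.1571)^4 gives M 0.5048, M+2 0.3763, M+4 0.1052, M+6 0.0131, M+8 0.0006; the largest is M.
P(M) = C(4,0) × 0.8429^4 × 0.1571^0 = 1 × 0.50478241 × 1.0000 = 0.504782 (base)
P(M+4) = C(4,2) × 0.8429^2 × 0.1571^2 = 6 × 0.71048041 × 0.02468041 = 0.105210
Relative intensity = 0.105210 / 0.504782 × 100 = 20.8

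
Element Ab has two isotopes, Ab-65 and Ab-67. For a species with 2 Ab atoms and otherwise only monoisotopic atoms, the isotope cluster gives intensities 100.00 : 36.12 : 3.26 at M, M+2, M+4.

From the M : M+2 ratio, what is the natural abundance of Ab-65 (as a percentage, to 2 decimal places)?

84.70%

If p is the fraction of Ab that is Ab-65, then I(M+2)/I(M) = [C(2,1)·p^1·(1−p)] / p^2 = 2·(1−p)/p = 36.12/100.00 = 0.3612
(1−p)/p = 0.3612/2 = 0.1806  ⇒  p = 1/(1 + 0.1806) = 0.8470
Ab-65: 84.70%, Ab-67: 15.30%.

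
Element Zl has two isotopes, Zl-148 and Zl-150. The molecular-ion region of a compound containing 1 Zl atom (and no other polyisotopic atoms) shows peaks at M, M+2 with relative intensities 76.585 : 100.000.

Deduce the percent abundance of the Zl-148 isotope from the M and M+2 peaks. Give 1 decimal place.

Write p for the Zl-148 fraction. I(M+2)/I(M) = [C(1,1)·p^0·(1−p)] / p^1 = 1·(1−p)/p = 100.000/76.585 = 1.3057
(1−p)/p = 1.3057/1 = 1.3057  ⇒  p = 1/(1 + 1.3057) = 0.4337
Zl-148: 43.4%, Zl-150: 56.6%.

43.4%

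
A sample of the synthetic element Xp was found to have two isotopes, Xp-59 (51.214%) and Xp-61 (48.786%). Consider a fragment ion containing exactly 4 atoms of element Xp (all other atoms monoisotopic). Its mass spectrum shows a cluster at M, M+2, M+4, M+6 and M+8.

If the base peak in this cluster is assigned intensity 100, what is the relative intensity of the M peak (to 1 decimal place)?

Term probabilities: M 0.0688, M+2 0.2621, M+4 0.3746, M+6 0.2379, M+8 0.0566. Base peak = M+4.
P(M+4) = C(4,2) × 0.51214^2 × 0.48786^2 = 6 × 0.26228738 × 0.23800738 = 0.374558 (base)
P(M) = C(4,0) × 0.51214^4 × 0.48786^0 = 1 × 0.06879467 × 1.0000 = 0.068795
Relative intensity = 0.068795 / 0.374558 × 100 = 18.4

18.4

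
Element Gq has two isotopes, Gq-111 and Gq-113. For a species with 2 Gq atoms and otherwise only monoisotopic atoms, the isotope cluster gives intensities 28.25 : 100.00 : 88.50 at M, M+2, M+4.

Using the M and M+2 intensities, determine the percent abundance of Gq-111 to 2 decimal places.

If p is the fraction of Gq that is Gq-111, then I(M+2)/I(M) = [C(2,1)·p^1·(1−p)] / p^2 = 2·(1−p)/p = 100.00/28.25 = 3.5398
(1−p)/p = 3.5398/2 = 1.7699  ⇒  p = 1/(1 + 1.7699) = 0.3610
Gq-111: 36.10%, Gq-113: 63.90%.

36.10%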